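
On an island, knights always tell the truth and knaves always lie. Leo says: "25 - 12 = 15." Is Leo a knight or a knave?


Statement: "25 - 12 = 15."
Actual: 25 - 12 = 13
Claimed: 15
Statement is FALSE → Leo lies → Knave

Knave


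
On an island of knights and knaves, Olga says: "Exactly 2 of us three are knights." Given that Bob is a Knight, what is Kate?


Olga claims exactly 2 knights among Olga, Bob, Kate.
Given: Bob is a Knight.

Case 1: Olga is a Knight (tells truth)
  Then exactly 2 of the three are knights.
  Counting Olga, Bob: 2 knight(s) so far. Need 0 more → Kate = Knave.
Case 2: Olga is a Knave (lies)
  Then the count is NOT 2.
  If Kate = Knight, count = 2 = 2 → claim would be true, contradicts lie.
  If Kate = Knave, count = 1 ≠ 2 → lie confirmed ✓

Kate is a Knave.

Knave


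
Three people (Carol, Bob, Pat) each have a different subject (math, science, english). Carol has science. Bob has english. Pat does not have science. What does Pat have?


From clues:
  Bob → english
  Carol → science
By elimination, Pat gets the remaining.

math


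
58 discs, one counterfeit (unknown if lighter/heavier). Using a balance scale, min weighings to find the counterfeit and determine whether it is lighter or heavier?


Let n = 58. 116 possibilities (n discs × lighter/heavier); each weighing has 3 outcomes.
Bound for k weighings: say the first weighing puts j discs on each pan. If it tips, the 2j weighed discs remain suspects (each with a known direction) and k-1 weighings give 3^(k-1) outcomes; 3^(k-1) is odd, so 2j ≤ 3^(k-1) - 1. If it balances, the n - 2j unweighed discs remain with direction unknown: 2(n - 2j) ≤ 3^(k-1) - 1 by the same parity argument. Adding, n ≤ (3^(k-1) - 1) + (3^(k-1) - 1)/2 = (3^k - 3)/2, and the classical three-group strategy achieves this (3 discs in 2 weighings, 12 in 3, 39 in 4, 120 in 5).
So we need the smallest k with (3^k - 3)/2 ≥ 58.
k = 4: (3^4 - 3)/2 = 39 < 58 ✗
k = 5: (3^5 - 3)/2 = 120 ≥ 58 ✓

5


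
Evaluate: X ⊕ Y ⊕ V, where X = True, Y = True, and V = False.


X = True, Y = True, V = False
Step 1: X ⊕ Y = True XOR True = False
Step 2: False ⊕ V = False XOR False = False
XOR is true when an odd number of operands are true.

False


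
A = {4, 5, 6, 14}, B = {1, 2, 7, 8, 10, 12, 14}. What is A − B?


A = {4, 5, 6, 14}
B = {1, 2, 7, 8, 10, 12, 14}
Operation: difference A − B
In A but not B: 4, 5, 6

{4, 5, 6}


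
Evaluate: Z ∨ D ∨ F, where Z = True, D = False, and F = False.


Z = True, D = False, F = False
Step 1: Z ∨ D = True OR False = True
Step 2: True ∨ F = True OR False = True
OR is true when at least one operand is true.

True


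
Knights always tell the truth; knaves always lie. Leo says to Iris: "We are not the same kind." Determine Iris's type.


Leo says: "We are not the same kind."
Case 1: Leo is a Knight (truth-teller)
  Statement is true → they ARE different → Iris is a Knave
Case 2: Leo is a Knave (liar)
  Statement is false → they are NOT different → Iris is a Knave
In both cases, Iris is a Knave.

Knave


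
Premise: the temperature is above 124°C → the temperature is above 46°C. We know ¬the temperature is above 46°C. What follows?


Modus tollens: P → Q, ¬Q ⊢ ¬P
P: the temperature is above 124°C
Q: the temperature is above 46°C
We have P → Q and Q is false.
By modus tollens, P must be false.

It is not the case that the temperature is above 124°C


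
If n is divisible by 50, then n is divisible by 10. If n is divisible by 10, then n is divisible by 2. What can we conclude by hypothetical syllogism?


Hypothetical syllogism: P → Q, Q → R ⊢ P → R
Premise 1: n is divisible by 50 → n is divisible by 10
Premise 2: n is divisible by 10 → n is divisible by 2
Chain the implications: the middle term (n is divisible by 10) links the two.
Conclusion: If n is divisible by 50, then n is divisible by 2.

If n is divisible by 50, then n is divisible by 2.


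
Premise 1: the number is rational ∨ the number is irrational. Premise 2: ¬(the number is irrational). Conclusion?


Disjunctive syllogism: P ∨ Q, ¬P ⊢ Q
Disjunction: the number is rational ∨ the number is irrational
We know it is not the case that the number is irrational.
By disjunctive syllogism, the other disjunct must be true.

The number is rational


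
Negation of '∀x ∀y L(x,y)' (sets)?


Original: ∀x ∀y L(x,y)
Rule: ¬∀→∃, ¬∃→∀, negate predicate.
Negation: ∃x ∃y ¬L(x,y)

∃x ∃y ¬L(x,y)


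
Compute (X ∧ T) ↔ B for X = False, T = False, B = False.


X = False, T = False, B = False
Step 1: X ∧ T = False AND False = False
Step 2: (False) ↔ B: true when both sides have same truth value.
Result: False ↔ False = True

True


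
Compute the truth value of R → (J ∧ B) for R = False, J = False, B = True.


R = False, J = False, B = True
Step 1: J ∧ B = False AND True = False
Step 2: R → (False): false only when R=True and consequent=False.
Result: True

True


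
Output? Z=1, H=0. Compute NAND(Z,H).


Z AND H = 0
NOT(0) = 1

1


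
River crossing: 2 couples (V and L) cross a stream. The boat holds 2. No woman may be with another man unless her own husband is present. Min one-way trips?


Label couples V and L.
1. WV+WL → (far: WV,WL; near: HV,HL)
2. WV ←   (far: WL; near: HV,HL,WV)
3. HV+HL → (far: HV,HL,WL; near: WV)
4. HV ←   (far: HL,WL; near: HV,WV)  — HV returns, since WV is alone on near bank
5. HV+WV → (far: all four; near: empty)
Every state respects the constraint.
Minimum trips = 5

5


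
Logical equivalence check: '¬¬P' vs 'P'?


Expression 1: ¬¬P
Expression 2: P
Truth table (P | Expr1 Expr2):
  T |   T     T
  F |   F     F
All 2 rows agree, so the expressions are logically equivalent.

Yes


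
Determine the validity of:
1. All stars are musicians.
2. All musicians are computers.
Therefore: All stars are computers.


Premise 1: All stars are musicians.
Premise 2: All musicians are computers.
Conclusion: All stars are computers.
Barbara syllogism (AAA-1): All A are B, All B are C → All A are C.
Middle term (musicians) distributed in premise 2.

Valid


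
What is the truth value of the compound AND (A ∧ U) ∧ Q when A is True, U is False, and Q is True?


A = True, U = False, Q = True
Step 1: A ∧ U = True AND False = False
Step 2: False ∧ Q = False AND True = False
AND is true only when ALL operands are true.

False


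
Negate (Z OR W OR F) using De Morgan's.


De Morgan's law: ¬(P ∨ Q ∨ R) ≡ ¬P ∧ ¬Q ∧ ¬R
¬(Z ∨ W ∨ F) = ¬Z ∧ ¬W ∧ ¬F

¬Z ∧ ¬W ∧ ¬F


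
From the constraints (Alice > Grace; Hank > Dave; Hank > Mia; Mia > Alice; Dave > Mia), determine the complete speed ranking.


Constraints: Alice > Grace; Hank > Dave; Hank > Mia; Mia > Alice; Dave > Mia
Method: at each step, the next-highest is the one remaining person who never appears on the smaller side of a constraint between remaining people.
  Step 1: remaining {Alice, Grace, Mia, Hank, Dave}; on the smaller side: {Alice, Grace, Mia, Dave} → Hank is next (Hank > Dave; Hank > Mia).
  Step 2: remaining {Alice, Grace, Mia, Dave}; on the smaller side: {Alice, Grace, Mia} → Dave is next (Dave > Mia).
  Step 3: remaining {Alice, Grace, Mia}; on the smaller side: {Alice, Grace} → Mia is next (Mia > Alice).
  Step 4: remaining {Alice, Grace}; on the smaller side: {Grace} → Alice is next (Alice > Grace).
  Step 5: only Grace remains → lowest.
Final ranking (highest to lowest):

Hank > Dave > Mia > Alice > Grace


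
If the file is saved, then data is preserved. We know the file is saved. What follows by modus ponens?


Modus ponens: P → Q, P ⊢ Q
P: the file is saved
Q: data is preserved
We have P → Q and P is true.
By modus ponens, Q must be true.

Data is preserved


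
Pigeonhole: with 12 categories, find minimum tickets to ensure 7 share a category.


Pigeonhole: to guarantee k in one of n categories, need (k-1)×n + 1.
k = 7, n = 12
Minimum = (7-1) × 12 + 1 = 6 × 12 + 1

73


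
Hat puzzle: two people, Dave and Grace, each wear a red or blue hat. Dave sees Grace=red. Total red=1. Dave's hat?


Total red = 1, Grace = red
Red accounted for: 1
Remaining for Dave: 0
Dave's hat is blue.

blue


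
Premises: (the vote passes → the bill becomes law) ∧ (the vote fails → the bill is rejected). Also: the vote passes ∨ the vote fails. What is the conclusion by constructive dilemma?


Constructive dilemma: (P → Q) ∧ (R → S), P ∨ R ⊢ Q ∨ S
Premise 1: the vote passes → the bill becomes law
Premise 2: the vote fails → the bill is rejected
Premise 3: the vote passes ∨ the vote fails
Case 1: Assuming the vote passes, then by Premise 1, the bill becomes law.
Case 2: Assuming the vote fails, then by Premise 2, the bill is rejected.
Since one of the vote passes or the vote fails must hold, we get the bill becomes law or the bill is rejected.

The bill becomes law or the bill is rejected.


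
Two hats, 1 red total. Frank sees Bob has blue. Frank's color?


Total red = 1, Bob = blue
Red accounted for: 0
Remaining for Frank: 1
Frank's hat is red.

red


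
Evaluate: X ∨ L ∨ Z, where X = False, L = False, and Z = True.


X = False, L = False, Z = True
Step 1: X ∨ L = False OR False = False
Step 2: False ∨ Z = False OR True = True
OR is true when at least one operand is true.

True


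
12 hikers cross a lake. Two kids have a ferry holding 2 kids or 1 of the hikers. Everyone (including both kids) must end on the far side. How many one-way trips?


Per crossing of one of the hikers: kids→, one←, one of the hikers→, one← = 4 trips
12 × 4 = 48, + 1 final kids→ = 49
Minimum trips = 49

49


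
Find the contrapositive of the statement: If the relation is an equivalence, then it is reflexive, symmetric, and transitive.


Original: If the relation is an equivalence, then it is reflexive, symmetric, and transitive
Contrapositive: If ¬Q, then ¬P
Negate Q: not (it is reflexive, symmetric, and transitive)
Negate P: not (the relation is an equivalence)

If not (it is reflexive, symmetric, and transitive), then not (the relation is an equivalence).


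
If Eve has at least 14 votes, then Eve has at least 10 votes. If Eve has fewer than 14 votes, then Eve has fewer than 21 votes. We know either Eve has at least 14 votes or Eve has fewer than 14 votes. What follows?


Constructive dilemma: (P → Q) ∧ (R → S), P ∨ R ⊢ Q ∨ S
Premise 1: Eve has at least 14 votes → Eve has at least 10 votes
Premise 2: Eve has fewer than 14 votes → Eve has fewer than 21 votes
Premise 3: Eve has at least 14 votes ∨ Eve has fewer than 14 votes
Case 1: Assuming Eve has at least 14 votes, then by Premise 1, Eve has at least 10 votes.
Case 2: Assuming Eve has fewer than 14 votes, then by Premise 2, Eve has fewer than 21 votes.
Since one of Eve has at least 14 votes or Eve has fewer than 14 votes must hold, we get Eve has at least 10 votes or Eve has fewer than 21 votes.

Eve has at least 10 votes or Eve has fewer than 21 votes.


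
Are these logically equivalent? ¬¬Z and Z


Expression 1: ¬¬Z
Expression 2: Z
Truth table (Z | Expr1 Expr2):
  T |   T     T
  F |   F     F
All 2 rows agree, so the expressions are logically equivalent.

Yes


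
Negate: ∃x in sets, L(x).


Original: ∃x L(x)
Rule: ¬∀→∃, ¬∃→∀, negate predicate.
Negation: ∀x ¬L(x)

∀x ¬L(x)


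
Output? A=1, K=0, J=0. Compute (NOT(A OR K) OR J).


A OR K = 1
NOT(1) = 0
0 OR 0 = 0

0


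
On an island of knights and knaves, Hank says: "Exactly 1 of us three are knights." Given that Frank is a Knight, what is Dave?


Hank claims exactly 1 knights among Hank, Frank, Dave.
Given: Frank is a Knight.

Case 1: Hank is a Knight (tells truth)
  Then exactly 1 of the three are knights.
  Counting Hank, Frank: 2 knight(s) so far. Need -1 more → impossible.
Case 2: Hank is a Knave (lies)
  Then the count is NOT 1.
  If Dave = Knave, count = 1 = 1 → claim would be true, contradicts lie.
  If Dave = Knight, count = 2 ≠ 1 → lie confirmed ✓

Dave is a Knight.

Knight


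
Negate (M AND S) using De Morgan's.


De Morgan's law: ¬(P ∧ Q) ≡ ¬P ∨ ¬Q
¬(M ∧ S) = ¬M ∨ ¬S

¬M ∨ ¬S


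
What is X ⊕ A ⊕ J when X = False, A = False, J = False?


X = False, A = False, J = False
Step 1: X ⊕ A = False XOR False = False
Step 2: False ⊕ J = False XOR False = False
XOR is true when an odd number of operands are true.

False


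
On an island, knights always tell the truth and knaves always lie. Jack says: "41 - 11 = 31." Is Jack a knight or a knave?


Statement: "41 - 11 = 31."
Actual: 41 - 11 = 30
Claimed: 31
Statement is FALSE → Jack lies → Knave

Knave


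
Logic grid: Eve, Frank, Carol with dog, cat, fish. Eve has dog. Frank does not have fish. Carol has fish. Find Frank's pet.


From clues:
  Carol → fish
  Eve → dog
By elimination, Frank gets the remaining.

cat


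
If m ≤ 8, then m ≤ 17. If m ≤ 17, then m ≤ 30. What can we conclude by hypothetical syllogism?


Hypothetical syllogism: P → Q, Q → R ⊢ P → R
Premise 1: m ≤ 8 → m ≤ 17
Premise 2: m ≤ 17 → m ≤ 30
Chain the implications: the middle term (m ≤ 17) links the two.
Conclusion: If m ≤ 8, then m ≤ 30.

If m ≤ 8, then m ≤ 30.


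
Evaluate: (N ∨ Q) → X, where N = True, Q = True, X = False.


N = True, Q = True, X = False
Step 1: N ∨ Q = True OR True = True
Step 2: (True) → X: false only when antecedent=True and X=False.
Result: False

False


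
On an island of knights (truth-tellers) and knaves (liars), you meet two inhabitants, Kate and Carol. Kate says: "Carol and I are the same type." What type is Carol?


Kate says: "Carol and I are the same type."
Case 1: Kate is a Knight (truth-teller)
  Statement is true → they ARE the same → Carol is also a Knight
Case 2: Kate is a Knave (liar)
  Statement is false → they are NOT the same → Carol is a Knight
In both cases, Carol is a Knight.

Knight


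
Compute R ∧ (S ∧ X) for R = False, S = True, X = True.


R = False, S = True, X = True
Step 1: S ∧ X = True AND True = True
Step 2: R ∧ True = False AND True = False
AND is true only when ALL operands are true.

False


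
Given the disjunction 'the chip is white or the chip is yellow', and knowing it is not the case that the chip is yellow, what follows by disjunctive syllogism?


Disjunctive syllogism: P ∨ Q, ¬P ⊢ Q
Disjunction: the chip is white ∨ the chip is yellow
We know it is not the case that the chip is yellow.
By disjunctive syllogism, the other disjunct must be true.

The chip is white


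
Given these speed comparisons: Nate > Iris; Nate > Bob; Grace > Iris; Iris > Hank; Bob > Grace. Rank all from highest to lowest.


Constraints: Nate > Iris; Nate > Bob; Grace > Iris; Iris > Hank; Bob > Grace
Method: at each step, the next-highest is the one remaining person who never appears on the smaller side of a constraint between remaining people.
  Step 1: remaining {Nate, Iris, Hank, Bob, Grace}; on the smaller side: {Iris, Hank, Bob, Grace} → Nate is next (Nate > Iris; Nate > Bob).
  Step 2: remaining {Iris, Hank, Bob, Grace}; on the smaller side: {Iris, Hank, Grace} → Bob is next (Bob > Grace).
  Step 3: remaining {Iris, Hank, Grace}; on the smaller side: {Iris, Hank} → Grace is next (Grace > Iris).
  Step 4: remaining {Iris, Hank}; on the smaller side: {Hank} → Iris is next (Iris > Hank).
  Step 5: only Hank remains → lowest.
Final ranking (highest to lowest):

Nate > Bob > Grace > Iris > Hank


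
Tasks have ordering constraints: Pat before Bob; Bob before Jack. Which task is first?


Constraints: Pat before Bob; Bob before Jack
The first task can have nothing scheduled before it, so it must never appear on the right of a 'before'.
Tasks appearing after some 'before': Bob, Jack.
The only task not in that list is Pat → it is first.

Pat


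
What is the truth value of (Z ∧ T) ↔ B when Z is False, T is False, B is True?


Z = False, T = False, B = True
Step 1: Z ∧ T = False AND False = False
Step 2: (False) ↔ B: true when both sides have same truth value.
Result: False ↔ True = False

False


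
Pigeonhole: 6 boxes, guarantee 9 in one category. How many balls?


Pigeonhole: to guarantee k in one of n categories, need (k-1)×n + 1.
k = 9, n = 6
Minimum = (9-1) × 6 + 1 = 8 × 6 + 1

49


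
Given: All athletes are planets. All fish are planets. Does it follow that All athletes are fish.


Premise 1: All athletes are planets.
Premise 2: All fish are planets.
Conclusion: All athletes are fish.
Fallacy: undistributed middle. planets is predicate in both.
Counterexample: athletes and fish could be disjoint subsets of planets.

Invalid


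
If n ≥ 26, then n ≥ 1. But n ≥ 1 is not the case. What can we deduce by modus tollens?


Modus tollens: P → Q, ¬Q ⊢ ¬P
P: n ≥ 26
Q: n ≥ 1
We have P → Q and Q is false.
By modus tollens, P must be false.

It is not the case that n ≥ 26


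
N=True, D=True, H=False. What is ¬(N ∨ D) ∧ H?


N = True, D = True, H = False
Expression: ¬(N ∨ D) ∧ H
Step 1: N ∨ D = True OR True = True
Step 2: ¬(N ∨ D) = NOT True = False
Step 3: (False) ∧ H = False AND False = False

False


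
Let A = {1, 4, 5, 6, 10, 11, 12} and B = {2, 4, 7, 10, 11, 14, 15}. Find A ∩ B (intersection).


A = {1, 4, 5, 6, 10, 11, 12}
B = {2, 4, 7, 10, 11, 14, 15}
Operation: intersection
Elements in both: 4, 10, 11

{4, 10, 11}


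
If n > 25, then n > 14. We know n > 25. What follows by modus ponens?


Modus ponens: P → Q, P ⊢ Q
P: n > 25
Q: n > 14
We have P → Q and P is true.
By modus ponens, Q must be true.

n > 14


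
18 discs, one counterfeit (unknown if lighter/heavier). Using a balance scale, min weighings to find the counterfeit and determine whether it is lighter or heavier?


Let n = 18. 36 possibilities (n discs × lighter/heavier); each weighing has 3 outcomes.
Bound for k weighings: say the first weighing puts j discs on each pan. If it tips, the 2j weighed discs remain suspects (each with a known direction) and k-1 weighings give 3^(k-1) outcomes; 3^(k-1) is odd, so 2j ≤ 3^(k-1) - 1. If it balances, the n - 2j unweighed discs remain with direction unknown: 2(n - 2j) ≤ 3^(k-1) - 1 by the same parity argument. Adding, n ≤ (3^(k-1) - 1) + (3^(k-1) - 1)/2 = (3^k - 3)/2, and the classical three-group strategy achieves this (3 discs in 2 weighings, 12 in 3, 39 in 4, 120 in 5).
So we need the smallest k with (3^k - 3)/2 ≥ 18.
k = 3: (3^3 - 3)/2 = 12 < 18 ✗
k = 4: (3^4 - 3)/2 = 39 ≥ 18 ✓

4


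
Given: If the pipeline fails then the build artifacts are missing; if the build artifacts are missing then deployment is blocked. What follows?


Hypothetical syllogism: P → Q, Q → R ⊢ P → R
Premise 1: the pipeline fails → the build artifacts are missing
Premise 2: the build artifacts are missing → deployment is blocked
Chain the implications: the middle term (the build artifacts are missing) links the two.
Conclusion: If the pipeline fails, then deployment is blocked.

If the pipeline fails, then deployment is blocked.


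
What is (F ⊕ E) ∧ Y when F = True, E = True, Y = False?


F = True, E = True, Y = False
Step 1: F ⊕ E = True XOR True = False
Step 2: False ∧ Y = False AND False = False
XOR true when exactly one of F,E is true; then AND with Y.

False


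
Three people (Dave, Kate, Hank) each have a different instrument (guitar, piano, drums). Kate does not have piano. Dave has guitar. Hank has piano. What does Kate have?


From clues:
  Hank → piano
  Dave → guitar
By elimination, Kate gets the remaining.

drums


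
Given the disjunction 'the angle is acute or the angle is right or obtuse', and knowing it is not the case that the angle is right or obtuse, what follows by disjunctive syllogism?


Disjunctive syllogism: P ∨ Q, ¬P ⊢ Q
Disjunction: the angle is acute ∨ the angle is right or obtuse
We know it is not the case that the angle is right or obtuse.
By disjunctive syllogism, the other disjunct must be true.

The angle is acute


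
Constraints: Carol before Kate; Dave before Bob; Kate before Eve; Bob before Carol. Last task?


Constraints: Carol before Kate; Dave before Bob; Kate before Eve; Bob before Carol
The last task can have nothing scheduled after it, so it must never appear on the left of a 'before'.
Tasks appearing before some other task: Carol, Dave, Kate, Bob.
The only task not in that list is Eve → it is last.

Eve


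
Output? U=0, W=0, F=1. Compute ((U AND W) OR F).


U AND W = 0&0 = 0
0 OR 1 = 1

1


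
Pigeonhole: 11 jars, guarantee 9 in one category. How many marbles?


Pigeonhole: to guarantee k in one of n categories, need (k-1)×n + 1.
k = 9, n = 11
Minimum = (9-1) × 11 + 1 = 8 × 11 + 1

89


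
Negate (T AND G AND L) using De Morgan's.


De Morgan's law: ¬(P ∧ Q ∧ R) ≡ ¬P ∨ ¬Q ∨ ¬R
¬(T ∧ G ∧ L) = ¬T ∨ ¬G ∨ ¬L

¬T ∨ ¬G ∨ ¬L


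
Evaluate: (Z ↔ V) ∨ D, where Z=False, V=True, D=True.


Z = False, V = True, D = True
Expression: (Z ↔ V) ∨ D
Step 1: Z ↔ V = (False iff True) (true when values match) = False
Step 2: (False) ∨ D = False OR True = True

True


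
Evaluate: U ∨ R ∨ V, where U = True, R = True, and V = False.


U = True, R = True, V = False
Step 1: U ∨ R = True OR True = True
Step 2: True ∨ V = True OR False = True
OR is true when at least one operand is true.

True


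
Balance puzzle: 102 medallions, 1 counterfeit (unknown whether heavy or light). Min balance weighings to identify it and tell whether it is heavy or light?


Let n = 102. 204 possibilities (n medallions × lighter/heavier); each weighing has 3 outcomes.
Bound for k weighings: say the first weighing puts j medallions on each pan. If it tips, the 2j weighed medallions remain suspects (each with a known direction) and k-1 weighings give 3^(k-1) outcomes; 3^(k-1) is odd, so 2j ≤ 3^(k-1) - 1. If it balances, the n - 2j unweighed medallions remain with direction unknown: 2(n - 2j) ≤ 3^(k-1) - 1 by the same parity argument. Adding, n ≤ (3^(k-1) - 1) + (3^(k-1) - 1)/2 = (3^k - 3)/2, and the classical three-group strategy achieves this (3 medallions in 2 weighings, 12 in 3, 39 in 4, 120 in 5).
So we need the smallest k with (3^k - 3)/2 ≥ 102.
k = 4: (3^4 - 3)/2 = 39 < 102 ✗
k = 5: (3^5 - 3)/2 = 120 ≥ 102 ✓

5


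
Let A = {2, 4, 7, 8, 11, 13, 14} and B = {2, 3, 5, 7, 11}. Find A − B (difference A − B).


A = {2, 4, 7, 8, 11, 13, 14}
B = {2, 3, 5, 7, 11}
Operation: difference A − B
In A but not B: 4, 8, 13, 14

{4, 8, 13, 14}


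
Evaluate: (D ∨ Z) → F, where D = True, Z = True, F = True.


D = True, Z = True, F = True
Step 1: D ∨ Z = True OR True = True
Step 2: (True) → F: false only when antecedent=True and F=False.
Result: True

True


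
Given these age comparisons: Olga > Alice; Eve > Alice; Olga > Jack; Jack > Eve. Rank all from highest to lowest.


Constraints: Olga > Alice; Eve > Alice; Olga > Jack; Jack > Eve
Method: at each step, the next-highest is the one remaining person who never appears on the smaller side of a constraint between remaining people.
  Step 1: remaining {Eve, Jack, Olga, Alice}; on the smaller side: {Eve, Jack, Alice} → Olga is next (Olga > Alice; Olga > Jack).
  Step 2: remaining {Eve, Jack, Alice}; on the smaller side: {Eve, Alice} → Jack is next (Jack > Eve).
  Step 3: remaining {Eve, Alice}; on the smaller side: {Alice} → Eve is next (Eve > Alice).
  Step 4: only Alice remains → lowest.
Final ranking (highest to lowest):

Olga > Jack > Eve > Alice


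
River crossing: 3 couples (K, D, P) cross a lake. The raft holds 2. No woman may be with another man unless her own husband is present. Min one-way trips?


Label couples K, D, P (H = husband, W = wife).
Counting alone: 6 people, the raft carries 2 and someone must bring it back, so each round trip nets at most +1 on the far side until the last crossing → at least 9 trips. The jealousy constraint makes 9 impossible; the shortest valid schedule has 11:
1. WK+WD →  (far: WK,WD; near: HK,HD,HP,WP)
2. WK ←       (far: WD; near: HK,HD,HP,WK,WP)
3. WK+WP →  (far: WK,WD,WP; near: HK,HD,HP)
4. WK ←       (far: WD,WP; near: HK,HD,HP,WK)
5. HD+HP →  (far: HD,WD,HP,WP; near: HK,WK)
6. HD+WD ←  (far: HP,WP; near: HK,WK,HD,WD)
7. HK+HD →  (far: HK,HD,HP,WP; near: WK,WD)
8. WP ←       (far: HK,HD,HP; near: WK,WD,WP)
9. WK+WD →  (far: HK,WK,HD,WD,HP; near: WP)
10. HP ←      (far: HK,WK,HD,WD; near: HP,WP)
11. HP+WP → (far: all six; near: empty)
In every state each wife is either with her husband or with no other man.
Minimum trips = 11

11


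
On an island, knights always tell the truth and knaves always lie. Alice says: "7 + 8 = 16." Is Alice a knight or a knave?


Statement: "7 + 8 = 16."
Actual: 7 + 8 = 15
Claimed: 16
Statement is FALSE → Alice lies → Knave

Knave


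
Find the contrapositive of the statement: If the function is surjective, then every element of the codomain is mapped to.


Original: If the function is surjective, then every element of the codomain is mapped to
Contrapositive: If ¬Q, then ¬P
Negate Q: not (every element of the codomain is mapped to)
Negate P: not (the function is surjective)

If not (every element of the codomain is mapped to), then not (the function is surjective).


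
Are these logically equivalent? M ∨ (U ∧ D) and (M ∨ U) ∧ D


Expression 1: M ∨ (U ∧ D)
Expression 2: (M ∨ U) ∧ D
Truth table (M U D | Expr1 Expr2):
  T T T |   T     T
  T T F |   T     F   ← differ
  T F T |   T     T
  T F F |   T     F   ← differ
  F T T |   T     T
  F T F |   F     F
  F F T |   F     F
  F F F |   F     F
Counterexample: M=T, U=T, D=F gives Expr1 = T but Expr2 = F, so the expressions are NOT logically equivalent.

No


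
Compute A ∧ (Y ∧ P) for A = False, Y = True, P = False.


A = False, Y = True, P = False
Step 1: Y ∧ P = True AND False = False
Step 2: A ∧ False = False AND False = False
AND is true only when ALL operands are true.

False


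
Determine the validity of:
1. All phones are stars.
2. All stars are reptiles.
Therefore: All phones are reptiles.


Premise 1: All phones are stars.
Premise 2: All stars are reptiles.
Conclusion: All phones are reptiles.
Barbara syllogism (AAA-1): All A are B, All B are C → All A are C.
Middle term (stars) distributed in premise 2.

Valid


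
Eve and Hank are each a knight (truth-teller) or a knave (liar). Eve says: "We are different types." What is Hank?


Eve says: "We are different types."
Case 1: Eve is a Knight (truth-teller)
  Statement is true → they ARE different → Hank is a Knave
Case 2: Eve is a Knave (liar)
  Statement is false → they are NOT different → Hank is a Knave
In both cases, Hank is a Knave.

Knave


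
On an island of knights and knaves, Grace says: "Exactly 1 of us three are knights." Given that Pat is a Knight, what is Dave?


Grace claims exactly 1 knights among Grace, Pat, Dave.
Given: Pat is a Knight.

Case 1: Grace is a Knight (tells truth)
  Then exactly 1 of the three are knights.
  Counting Grace, Pat: 2 knight(s) so far. Need -1 more → impossible.
Case 2: Grace is a Knave (lies)
  Then the count is NOT 1.
  If Dave = Knave, count = 1 = 1 → claim would be true, contradicts lie.
  If Dave = Knight, count = 2 ≠ 1 → lie confirmed ✓

Dave is a Knight.

Knight


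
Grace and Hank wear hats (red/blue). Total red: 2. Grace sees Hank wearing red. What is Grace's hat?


Total red = 2, Hank = red
Red accounted for: 1
Remaining for Grace: 1
Grace's hat is red.

red


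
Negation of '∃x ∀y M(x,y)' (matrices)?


Original: ∃x ∀y M(x,y)
Rule: ¬∀→∃, ¬∃→∀, negate predicate.
Negation: ∀x ∃y ¬M(x,y)

∀x ∃y ¬M(x,y)


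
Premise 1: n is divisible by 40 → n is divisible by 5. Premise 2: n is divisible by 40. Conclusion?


Modus ponens: P → Q, P ⊢ Q
P: n is divisible by 40
Q: n is divisible by 5
We have P → Q and P is true.
By modus ponens, Q must be true.

n is divisible by 5


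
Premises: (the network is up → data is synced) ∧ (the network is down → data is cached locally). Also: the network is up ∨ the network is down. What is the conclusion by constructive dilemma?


Constructive dilemma: (P → Q) ∧ (R → S), P ∨ R ⊢ Q ∨ S
Premise 1: the network is up → data is synced
Premise 2: the network is down → data is cached locally
Premise 3: the network is up ∨ the network is down
Case 1: Assuming the network is up, then by Premise 1, data is synced.
Case 2: Assuming the network is down, then by Premise 2, data is cached locally.
Since one of the network is up or the network is down must hold, we get data is synced or data is cached locally.

Data is synced or data is cached locally.


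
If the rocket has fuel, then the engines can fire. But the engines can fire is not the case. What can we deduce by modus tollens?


Modus tollens: P → Q, ¬Q ⊢ ¬P
P: the rocket has fuel
Q: the engines can fire
We have P → Q and Q is false.
By modus tollens, P must be false.

It is not the case that the rocket has fuel


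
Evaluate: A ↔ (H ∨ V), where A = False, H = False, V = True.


A = False, H = False, V = True
Step 1: H ∨ V = False OR True = True
Step 2: A ↔ (True): true when both sides have same truth value.
Result: False ↔ True = False

False


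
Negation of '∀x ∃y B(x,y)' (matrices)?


Original: ∀x ∃y B(x,y)
Rule: ¬∀→∃, ¬∃→∀, negate predicate.
Negation: ∃x ∀y ¬B(x,y)

∃x ∀y ¬B(x,y)


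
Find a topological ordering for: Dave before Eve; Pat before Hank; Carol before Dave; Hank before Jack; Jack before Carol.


Constraints: Dave before Eve; Pat before Hank; Carol before Dave; Hank before Jack; Jack before Carol
Method: repeatedly schedule the remaining task that has no remaining task required before it.
  Step 1: remaining {Jack, Pat, Carol, Eve, Dave, Hank}; every task except Pat still has a predecessor pending → schedule Pat.
  Step 2: remaining {Jack, Carol, Eve, Dave, Hank}; every task except Hank still has a predecessor pending → schedule Hank.
  Step 3: remaining {Jack, Carol, Eve, Dave}; every task except Jack still has a predecessor pending → schedule Jack.
  Step 4: remaining {Carol, Eve, Dave}; every task except Carol still has a predecessor pending → schedule Carol.
  Step 5: remaining {Eve, Dave}; every task except Dave still has a predecessor pending → schedule Dave.
  Step 6: only Eve remains → schedule Eve.
Resulting order:

Pat → Hank → Jack → Carol → Dave → Eve


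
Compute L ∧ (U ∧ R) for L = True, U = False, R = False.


L = True, U = False, R = False
Step 1: U ∧ R = False AND False = False
Step 2: L ∧ False = True AND False = False
AND is true only when ALL operands are true.

False


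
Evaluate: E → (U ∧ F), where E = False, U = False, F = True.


E = False, U = False, F = True
Step 1: U ∧ F = False AND True = False
Step 2: E → (False): false only when E=True and consequent=False.
Result: True

True


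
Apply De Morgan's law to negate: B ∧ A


De Morgan's law: ¬(P ∧ Q) ≡ ¬P ∨ ¬Q
¬(B ∧ A) = ¬B ∨ ¬A

¬B ∨ ¬A


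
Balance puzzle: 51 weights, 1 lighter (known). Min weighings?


Each weighing has 3 outcomes (left heavy / balance / right heavy), so k weighings distinguish at most 3^k cases; splitting into three near-equal groups achieves this.
Need 3^k ≥ 51: 3^3 = 27 < 51 ≤ 3^4 = 81
k = ⌈log₃(51)⌉ = 4

4


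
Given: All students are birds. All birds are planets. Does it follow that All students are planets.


Premise 1: All students are birds.
Premise 2: All birds are planets.
Conclusion: All students are planets.
Barbara syllogism (AAA-1): All A are B, All B are C → All A are C.
Middle term (birds) distributed in premise 2.

Valid


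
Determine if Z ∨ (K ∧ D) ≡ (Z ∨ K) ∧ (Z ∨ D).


Expression 1: Z ∨ (K ∧ D)
Expression 2: (Z ∨ K) ∧ (Z ∨ D)
Truth table (Z K D | Expr1 Expr2):
  T T T |   T     T
  T T F |   T     T
  T F T |   T     T
  T F F |   T     T
  F T T |   T     T
  F T F |   F     F
  F F T |   F     F
  F F F |   F     F
All 8 rows agree, so the expressions are logically equivalent.

Yes


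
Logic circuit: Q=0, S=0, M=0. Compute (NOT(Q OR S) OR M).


Q OR S = 0
NOT(0) = 1
1 OR 0 = 1

1


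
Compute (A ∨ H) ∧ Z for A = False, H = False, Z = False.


A = False, H = False, Z = False
Step 1: A ∨ H = False OR False = False
Step 2: False ∧ Z = False AND False = False
OR is true when at least one operand is true; AND requires both.

False


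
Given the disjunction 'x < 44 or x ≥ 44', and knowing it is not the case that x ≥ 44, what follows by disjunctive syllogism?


Disjunctive syllogism: P ∨ Q, ¬P ⊢ Q
Disjunction: x < 44 ∨ x ≥ 44
We know it is not the case that x ≥ 44.
By disjunctive syllogism, the other disjunct must be true.

x < 44


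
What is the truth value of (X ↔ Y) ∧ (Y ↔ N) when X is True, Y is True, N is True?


X = True, Y = True, N = True
Step 1: X ↔ Y is true when X and Y have the same value. Result: True
Step 2: Y ↔ N is true when Y and N have the same value. Result: True
Step 3: True ∧ True = True

True


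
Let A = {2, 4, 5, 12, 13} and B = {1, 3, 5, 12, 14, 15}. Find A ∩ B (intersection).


A = {2, 4, 5, 12, 13}
B = {1, 3, 5, 12, 14, 15}
Operation: intersection
Elements in both: 5, 12

{5, 12}


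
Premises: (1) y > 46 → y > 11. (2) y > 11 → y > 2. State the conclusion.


Hypothetical syllogism: P → Q, Q → R ⊢ P → R
Premise 1: y > 46 → y > 11
Premise 2: y > 11 → y > 2
Chain the implications: the middle term (y > 11) links the two.
Conclusion: If y > 46, then y > 2.

If y > 46, then y > 2.


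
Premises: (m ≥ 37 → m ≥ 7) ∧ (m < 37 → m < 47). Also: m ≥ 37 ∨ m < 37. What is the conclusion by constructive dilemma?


Constructive dilemma: (P → Q) ∧ (R → S), P ∨ R ⊢ Q ∨ S
Premise 1: m ≥ 37 → m ≥ 7
Premise 2: m < 37 → m < 47
Premise 3: m ≥ 37 ∨ m < 37
Case 1: Assuming m ≥ 37, then by Premise 1, m ≥ 7.
Case 2: Assuming m < 37, then by Premise 2, m < 47.
Since one of m ≥ 37 or m < 37 must hold, we get m ≥ 7 or m < 47.

m ≥ 7 or m < 47.


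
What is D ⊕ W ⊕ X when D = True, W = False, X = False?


D = True, W = False, X = False
Step 1: D ⊕ W = True XOR False = True
Step 2: True ⊕ X = True XOR False = True
XOR is true when an odd number of operands are true.

True


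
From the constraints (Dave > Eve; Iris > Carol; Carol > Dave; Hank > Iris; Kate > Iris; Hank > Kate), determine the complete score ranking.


Constraints: Dave > Eve; Iris > Carol; Carol > Dave; Hank > Iris; Kate > Iris; Hank > Kate
Method: at each step, the next-highest is the one remaining person who never appears on the smaller side of a constraint between remaining people.
  Step 1: remaining {Iris, Dave, Kate, Hank, Eve, Carol}; on the smaller side: {Iris, Dave, Kate, Eve, Carol} → Hank is next (Hank > Iris; Hank > Kate).
  Step 2: remaining {Iris, Dave, Kate, Eve, Carol}; on the smaller side: {Iris, Dave, Eve, Carol} → Kate is next (Kate > Iris).
  Step 3: remaining {Iris, Dave, Eve, Carol}; on the smaller side: {Dave, Eve, Carol} → Iris is next (Iris > Carol).
  Step 4: remaining {Dave, Eve, Carol}; on the smaller side: {Dave, Eve} → Carol is next (Carol > Dave).
  Step 5: remaining {Dave, Eve}; on the smaller side: {Eve} → Dave is next (Dave > Eve).
  Step 6: only Eve remains → lowest.
Final ranking (highest to lowest):

Hank > Kate > Iris > Carol > Dave > Eve


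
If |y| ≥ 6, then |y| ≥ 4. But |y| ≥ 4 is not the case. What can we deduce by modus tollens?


Modus tollens: P → Q, ¬Q ⊢ ¬P
P: |y| ≥ 6
Q: |y| ≥ 4
We have P → Q and Q is false.
By modus tollens, P must be false.

It is not the case that |y| ≥ 6


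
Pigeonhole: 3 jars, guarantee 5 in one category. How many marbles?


Pigeonhole: to guarantee k in one of n categories, need (k-1)×n + 1.
k = 5, n = 3
Minimum = (5-1) × 3 + 1 = 4 × 3 + 1

13


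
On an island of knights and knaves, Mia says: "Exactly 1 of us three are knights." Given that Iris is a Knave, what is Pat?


Mia claims exactly 1 knights among Mia, Iris, Pat.
Given: Iris is a Knave.

Case 1: Mia is a Knight (tells truth)
  Then exactly 1 of the three are knights.
  Counting Mia, Iris: 1 knight(s) so far. Need 0 more → Pat = Knave.
Case 2: Mia is a Knave (lies)
  Then the count is NOT 1.
  If Pat = Knight, count = 1 = 1 → claim would be true, contradicts lie.
  If Pat = Knave, count = 0 ≠ 1 → lie confirmed ✓

Pat is a Knave.

Knave


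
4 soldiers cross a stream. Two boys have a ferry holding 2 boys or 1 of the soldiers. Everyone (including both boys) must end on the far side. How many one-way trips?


Per crossing of one of the soldiers: boys→, one←, one of the soldiers→, one← = 4 trips
4 × 4 = 16, + 1 final boys→ = 17
Minimum trips = 17

17


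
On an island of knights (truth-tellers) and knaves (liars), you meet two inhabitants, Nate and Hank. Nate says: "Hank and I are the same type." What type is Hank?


Nate says: "Hank and I are the same type."
Case 1: Nate is a Knight (truth-teller)
  Statement is true → they ARE the same → Hank is also a Knight
Case 2: Nate is a Knave (liar)
  Statement is false → they are NOT the same → Hank is a Knight
In both cases, Hank is a Knight.

Knight


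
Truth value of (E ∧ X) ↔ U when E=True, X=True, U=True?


E = True, X = True, U = True
Expression: (E ∧ X) ↔ U
Step 1: E ∧ X = True AND True = True
Step 2: (True) ↔ U = (True iff True) = True

True


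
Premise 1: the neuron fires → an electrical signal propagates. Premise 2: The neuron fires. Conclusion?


Modus ponens: P → Q, P ⊢ Q
P: the neuron fires
Q: an electrical signal propagates
We have P → Q and P is true.
By modus ponens, Q must be true.

An electrical signal propagates


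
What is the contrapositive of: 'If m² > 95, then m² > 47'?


Original: If m² > 95, then m² > 47
Contrapositive: If ¬Q, then ¬P
Negate Q: not (m² > 47)
Negate P: not (m² > 95)

If not (m² > 47), then not (m² > 95).


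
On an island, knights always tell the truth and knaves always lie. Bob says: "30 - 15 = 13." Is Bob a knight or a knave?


Statement: "30 - 15 = 13."
Actual: 30 - 15 = 15
Claimed: 13
Statement is FALSE → Bob lies → Knave

Knave


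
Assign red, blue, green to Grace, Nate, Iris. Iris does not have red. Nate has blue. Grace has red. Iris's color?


From clues:
  Grace → red
  Nate → blue
By elimination, Iris gets the remaining.

green


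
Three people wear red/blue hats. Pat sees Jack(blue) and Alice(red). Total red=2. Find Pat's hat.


Total red = 2, seen red = 1
Own red = 2 - 1 = 1
Pat's hat is red.

red


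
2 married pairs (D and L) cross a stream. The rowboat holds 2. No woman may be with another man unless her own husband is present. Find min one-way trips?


Label couples D and L.
1. WD+WL → (far: WD,WL; near: HD,HL)
2. WD ←   (far: WL; near: HD,HL,WD)
3. HD+HL → (far: HD,HL,WL; near: WD)
4. HD ←   (far: HL,WL; near: HD,WD)  — HD returns, since WD is alone on near bank
5. HD+WD → (far: all four; near: empty)
Every state respects the constraint.
Minimum trips = 5

5


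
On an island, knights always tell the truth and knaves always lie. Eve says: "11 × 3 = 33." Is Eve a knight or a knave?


Statement: "11 × 3 = 33."
Actual: 11 × 3 = 33
Claimed: 33
Statement is TRUE → Eve tells the truth → Knight

Knight


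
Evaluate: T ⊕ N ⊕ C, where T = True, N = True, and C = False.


T = True, N = True, C = False
Step 1: T ⊕ N = True XOR True = False
Step 2: False ⊕ C = False XOR False = False
XOR is true when an odd number of operands are true.

False
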